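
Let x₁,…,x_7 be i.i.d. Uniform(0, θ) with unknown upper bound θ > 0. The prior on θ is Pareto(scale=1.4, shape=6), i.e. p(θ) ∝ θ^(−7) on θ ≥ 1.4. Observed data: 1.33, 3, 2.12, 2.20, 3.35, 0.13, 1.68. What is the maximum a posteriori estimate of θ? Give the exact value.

θ̂_MAP = 3.35

The Uniform(0, θ) likelihood is θ^(−n) for θ ≥ max(xᵢ), zero otherwise. Here max(xᵢ) = 3.35.
Posterior ∝ θ^(−7) · θ^(−7) = θ^(−14) on θ ≥ max(1.4, 3.35) = 3.35.
This density is strictly decreasing in θ, so the posterior mode lies at the lower boundary of the support.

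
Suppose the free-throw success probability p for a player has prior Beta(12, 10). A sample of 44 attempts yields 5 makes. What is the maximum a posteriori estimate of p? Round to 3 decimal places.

p̂_MAP = 0.250

Prior: Beta(12, 10).
Data: 5 successes in 44 trials. The binomial likelihood contributes p^5(1−p)^39, so the posterior is Beta(12+5, 10+39) = Beta(17, 49).
For Beta(a, b) with a, b > 1 the mode is (a−1)/(a+b−2) = 16/64 ≈ 0.250.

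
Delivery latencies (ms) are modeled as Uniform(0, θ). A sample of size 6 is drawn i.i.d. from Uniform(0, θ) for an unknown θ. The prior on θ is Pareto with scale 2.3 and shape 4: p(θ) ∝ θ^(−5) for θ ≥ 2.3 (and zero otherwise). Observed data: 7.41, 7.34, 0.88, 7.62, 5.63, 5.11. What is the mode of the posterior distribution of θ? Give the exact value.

The Uniform(0, θ) likelihood is θ^(−n) for θ ≥ max(xᵢ), zero otherwise. Here max(xᵢ) = 7.62.
Posterior ∝ θ^(−5) · θ^(−6) = θ^(−11) on θ ≥ max(2.3, 7.62) = 7.62.
This density is strictly decreasing in θ, so the posterior mode lies at the lower boundary of the support.

θ̂_MAP = 7.62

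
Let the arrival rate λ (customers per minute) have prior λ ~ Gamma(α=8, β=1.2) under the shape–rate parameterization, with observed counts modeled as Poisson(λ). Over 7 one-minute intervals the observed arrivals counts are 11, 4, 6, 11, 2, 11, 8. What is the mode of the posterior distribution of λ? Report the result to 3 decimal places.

λ̂_MAP = 7.317

Σxᵢ = 11+4+6+11+2+11+8 = 53, with n = 7.
Posterior ∝ λ^7e^(−1.2λ) · λ^53e^(−7λ) = λ^60e^(−8.2λ), i.e. Gamma(shape=61, rate=8.2).
The mode of a Gamma(a, b) with a ≥ 1 (shape–rate) is (a−1)/b = 60/8.2 ≈ 7.317.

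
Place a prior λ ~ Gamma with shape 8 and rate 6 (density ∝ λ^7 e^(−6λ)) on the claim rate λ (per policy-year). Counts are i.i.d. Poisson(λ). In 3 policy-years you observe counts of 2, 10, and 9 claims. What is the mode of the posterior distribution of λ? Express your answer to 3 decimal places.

λ̂_MAP = 3.111

Σxᵢ = 2+10+9 = 21, with n = 3.
Posterior ∝ λ^7e^(−6λ) · λ^21e^(−3λ) = λ^28e^(−9λ), i.e. Gamma(shape=29, rate=9).
The mode of a Gamma(a, b) with a ≥ 1 (shape–rate) is (a−1)/b = 28/9 ≈ 3.111.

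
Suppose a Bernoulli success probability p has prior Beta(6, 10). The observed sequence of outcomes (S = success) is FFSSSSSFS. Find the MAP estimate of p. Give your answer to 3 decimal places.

p̂_MAP = 0.478

Prior: Beta(6, 10).
Data: 6 successes in 9 trials (from the sequence). The binomial likelihood contributes p^6(1−p)^3, so the posterior is Beta(6+6, 10+3) = Beta(12, 13).
For Beta(a, b) with a, b > 1 the mode is (a−1)/(a+b−2) = 11/23 ≈ 0.478.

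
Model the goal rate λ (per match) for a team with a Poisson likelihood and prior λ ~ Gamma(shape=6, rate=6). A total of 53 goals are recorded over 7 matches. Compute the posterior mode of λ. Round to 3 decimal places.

Σxᵢ = 53, n = 7.
Posterior ∝ λ^5e^(−6λ) · λ^53e^(−7λ) = λ^58e^(−13λ), i.e. Gamma(shape=59, rate=13).
The mode of a Gamma(a, b) with a ≥ 1 (shape–rate) is (a−1)/b = 58/13 ≈ 4.462.

λ̂_MAP = 4.462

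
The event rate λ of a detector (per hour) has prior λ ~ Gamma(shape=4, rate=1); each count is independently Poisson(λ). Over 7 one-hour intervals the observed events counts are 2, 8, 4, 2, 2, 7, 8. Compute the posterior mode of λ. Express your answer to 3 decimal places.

Σxᵢ = 2+8+4+2+2+7+8 = 33, with n = 7.
Posterior ∝ λ^3e^(−1λ) · λ^33e^(−7λ) = λ^36e^(−8λ), i.e. Gamma(shape=37, rate=8).
The mode of a Gamma(a, b) with a ≥ 1 (shape–rate) is (a−1)/b = 36/8 ≈ 4.500.

λ̂_MAP = 4.500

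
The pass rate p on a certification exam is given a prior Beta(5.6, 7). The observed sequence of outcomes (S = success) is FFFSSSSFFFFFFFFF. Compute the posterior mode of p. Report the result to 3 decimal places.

p̂_MAP = 0.323

Prior: Beta(5.6, 7).
Data: 4 successes in 16 trials (from the sequence). The binomial likelihood contributes p^4(1−p)^12, so the posterior is Beta(5.6+4, 7+12) = Beta(9.6, 19).
For Beta(a, b) with a, b > 1 the mode is (a−1)/(a+b−2) = 8.6/26.6 ≈ 0.323.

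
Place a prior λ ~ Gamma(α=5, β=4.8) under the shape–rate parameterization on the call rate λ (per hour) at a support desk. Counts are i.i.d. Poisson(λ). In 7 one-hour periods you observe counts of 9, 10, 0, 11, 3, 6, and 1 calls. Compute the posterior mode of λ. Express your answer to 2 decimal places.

Σxᵢ = 9+10+0+11+3+6+1 = 40, with n = 7.
Posterior ∝ λ^4e^(−4.8λ) · λ^40e^(−7λ) = λ^44e^(−11.8λ), i.e. Gamma(shape=45, rate=11.8).
The mode of a Gamma(a, b) with a ≥ 1 (shape–rate) is (a−1)/b = 44/11.8 ≈ 3.73.

λ̂_MAP = 3.73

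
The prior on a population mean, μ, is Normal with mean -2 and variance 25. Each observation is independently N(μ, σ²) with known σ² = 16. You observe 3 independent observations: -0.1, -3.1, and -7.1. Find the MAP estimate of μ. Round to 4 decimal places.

n = 3; x̄ = ((-0.1) + (-3.1) + (-7.1))/3 = -10.3/3 = -103/30 ≈ -3.4333.
For a Normal prior and Normal likelihood with known variance, the posterior is Normal; its mode equals its mean, the precision-weighted average.
Prior precision 1/σ₀² = 1/25 = 0.04; data precision n/σ² = 3/16 = 0.1875.
μ̂ = (0.04·(-2) + 0.1875·(-103/30)) / (0.04 + 0.1875) = (-0.72375)/0.2275 = -579/182 ≈ -3.1813.

μ̂_MAP = -3.1813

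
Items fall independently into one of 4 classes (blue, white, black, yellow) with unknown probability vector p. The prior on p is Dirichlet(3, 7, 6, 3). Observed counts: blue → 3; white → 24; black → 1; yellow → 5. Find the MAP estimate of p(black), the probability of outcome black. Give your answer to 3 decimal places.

MAP estimate of p(black) = 0.125

The posterior is Dirichlet(αᵢ + nᵢ) = Dirichlet(6, 31, 7, 8).
For a Dirichlet(a₁,…,a_K) with all aᵢ > 1, the mode has j-th component (aⱼ − 1)/(Σaᵢ − K).
Here Σaᵢ = 52 and K = 4, so p(black) = (7 − 1)/(52 − 4) = 6/48 ≈ 0.125.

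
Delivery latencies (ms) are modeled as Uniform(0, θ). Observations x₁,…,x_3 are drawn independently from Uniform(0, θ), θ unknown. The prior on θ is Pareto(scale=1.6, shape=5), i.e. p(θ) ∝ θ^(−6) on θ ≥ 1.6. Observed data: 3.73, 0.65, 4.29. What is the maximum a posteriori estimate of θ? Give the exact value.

The Uniform(0, θ) likelihood is θ^(−n) for θ ≥ max(xᵢ), zero otherwise. Here max(xᵢ) = 4.29.
Posterior ∝ θ^(−6) · θ^(−3) = θ^(−9) on θ ≥ max(1.6, 4.29) = 4.29.
This density is strictly decreasing in θ, so the posterior mode lies at the lower boundary of the support.

θ̂_MAP = 4.29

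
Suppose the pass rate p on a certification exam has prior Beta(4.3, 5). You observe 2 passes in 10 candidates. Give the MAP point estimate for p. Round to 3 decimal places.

Prior: Beta(4.3, 5).
Data: 2 successes in 10 trials. The binomial likelihood contributes p^2(1−p)^8, so the posterior is Beta(4.3+2, 5+8) = Beta(6.3, 13).
For Beta(a, b) with a, b > 1 the mode is (a−1)/(a+b−2) = 5.3/17.3 ≈ 0.306.

p̂_MAP = 0.306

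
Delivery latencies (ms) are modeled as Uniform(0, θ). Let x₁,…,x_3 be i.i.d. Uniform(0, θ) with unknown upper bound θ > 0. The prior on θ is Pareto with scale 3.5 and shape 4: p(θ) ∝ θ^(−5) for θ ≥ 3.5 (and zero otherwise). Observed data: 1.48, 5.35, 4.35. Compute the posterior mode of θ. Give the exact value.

θ̂_MAP = 5.35

The Uniform(0, θ) likelihood is θ^(−n) for θ ≥ max(xᵢ), zero otherwise. Here max(xᵢ) = 5.35.
Posterior ∝ θ^(−5) · θ^(−3) = θ^(−8) on θ ≥ max(3.5, 5.35) = 5.35.
This density is strictly decreasing in θ, so the posterior mode lies at the lower boundary of the support.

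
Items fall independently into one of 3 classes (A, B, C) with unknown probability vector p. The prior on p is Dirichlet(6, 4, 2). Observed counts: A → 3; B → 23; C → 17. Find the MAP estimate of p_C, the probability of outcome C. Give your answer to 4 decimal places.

The posterior is Dirichlet(αᵢ + nᵢ) = Dirichlet(9, 27, 19).
For a Dirichlet(a₁,…,a_K) with all aᵢ > 1, the mode has j-th component (aⱼ − 1)/(Σaᵢ − K).
Here Σaᵢ = 55 and K = 3, so p_C = (19 − 1)/(55 − 3) = 18/52 ≈ 0.3462.

MAP estimate of p_C = 0.3462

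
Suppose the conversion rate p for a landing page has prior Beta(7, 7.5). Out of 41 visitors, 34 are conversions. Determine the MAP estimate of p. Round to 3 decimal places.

p̂_MAP = 0.748

Prior: Beta(7, 7.5).
Data: 34 successes in 41 trials. The binomial likelihood contributes p^34(1−p)^7, so the posterior is Beta(7+34, 7.5+7) = Beta(41, 14.5).
For Beta(a, b) with a, b > 1 the mode is (a−1)/(a+b−2) = 40/53.5 ≈ 0.748.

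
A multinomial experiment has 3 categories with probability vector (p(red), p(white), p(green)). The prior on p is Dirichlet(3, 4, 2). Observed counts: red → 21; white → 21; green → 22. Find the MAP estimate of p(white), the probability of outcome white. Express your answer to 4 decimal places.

The posterior is Dirichlet(αᵢ + nᵢ) = Dirichlet(24, 25, 24).
For a Dirichlet(a₁,…,a_K) with all aᵢ > 1, the mode has j-th component (aⱼ − 1)/(Σaᵢ − K).
Here Σaᵢ = 73 and K = 3, so p(white) = (25 − 1)/(73 − 3) = 24/70 ≈ 0.3429.

MAP estimate of p(white) = 0.3429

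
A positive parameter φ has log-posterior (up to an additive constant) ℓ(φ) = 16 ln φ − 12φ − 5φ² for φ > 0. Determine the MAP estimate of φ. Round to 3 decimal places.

φ̂_MAP = 0.800

ℓ'(φ) = 16/φ − 12 − 10φ. Setting this to zero and multiplying by φ: 10φ² + 12φ − 16 = 0.
φ = (−12 + √(12² + 4·10·16)) / (2·10) = (−12 + √784) / 20 = (−12 + 28)/20 = 4/5.
ℓ''(φ) = −16/φ² − 10 < 0, confirming a maximum.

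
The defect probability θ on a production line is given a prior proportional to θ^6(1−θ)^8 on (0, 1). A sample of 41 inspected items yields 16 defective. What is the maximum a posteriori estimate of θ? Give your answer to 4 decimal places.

θ̂_MAP = 0.4000

The prior density ∝ θ^6(1−θ)^8 is the kernel of Beta(7, 9).
Data: 16 successes in 41 trials. The binomial likelihood contributes θ^16(1−θ)^25, so the posterior is Beta(7+16, 9+25) = Beta(23, 34).
For Beta(a, b) with a, b > 1 the mode is (a−1)/(a+b−2) = 22/55 ≈ 0.4000.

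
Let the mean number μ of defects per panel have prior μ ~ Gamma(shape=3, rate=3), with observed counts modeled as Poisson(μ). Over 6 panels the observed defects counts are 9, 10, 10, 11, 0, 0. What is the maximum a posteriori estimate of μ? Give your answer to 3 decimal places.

Σxᵢ = 9+10+10+11+0+0 = 40, with n = 6.
Posterior ∝ μ^2e^(−3μ) · μ^40e^(−6μ) = μ^42e^(−9μ), i.e. Gamma(shape=43, rate=9).
The mode of a Gamma(a, b) with a ≥ 1 (shape–rate) is (a−1)/b = 42/9 ≈ 4.667.

μ̂_MAP = 4.667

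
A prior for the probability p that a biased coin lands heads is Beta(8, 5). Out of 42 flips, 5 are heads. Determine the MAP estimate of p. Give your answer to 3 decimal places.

Prior: Beta(8, 5).
Data: 5 successes in 42 trials. The binomial likelihood contributes p^5(1−p)^37, so the posterior is Beta(8+5, 5+37) = Beta(13, 42).
For Beta(a, b) with a, b > 1 the mode is (a−1)/(a+b−2) = 12/53 ≈ 0.226.

p̂_MAP = 0.226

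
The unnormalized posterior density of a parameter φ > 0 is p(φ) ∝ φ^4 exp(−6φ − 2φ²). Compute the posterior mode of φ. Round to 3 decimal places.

ℓ'(φ) = 4/φ − 6 − 4φ. Setting this to zero and multiplying by φ: 4φ² + 6φ − 4 = 0.
φ = (−6 + √(6² + 4·4·4)) / (2·4) = (−6 + √100) / 8 = (−6 + 10)/8 = 1/2.
ℓ''(φ) = −4/φ² − 4 < 0, confirming a maximum.

φ̂_MAP = 0.500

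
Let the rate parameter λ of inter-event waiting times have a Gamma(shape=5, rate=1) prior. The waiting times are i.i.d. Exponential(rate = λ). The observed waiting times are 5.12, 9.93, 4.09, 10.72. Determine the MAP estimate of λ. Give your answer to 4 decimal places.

λ̂_MAP = 0.2592

The Exponential(rate=λ) likelihood is ∝ λ^n e^(−λΣtᵢ). Here n = 4 and Σtᵢ = 5.12 + 9.93 + 4.09 + 10.72 = 29.86.
Posterior ∝ λ^4e^(−1λ) · λ^4e^(−29.86λ) = λ^8e^(−30.86λ), i.e. Gamma(9, 30.86).
Mode = (a−1)/b = 8/30.86 ≈ 0.2592.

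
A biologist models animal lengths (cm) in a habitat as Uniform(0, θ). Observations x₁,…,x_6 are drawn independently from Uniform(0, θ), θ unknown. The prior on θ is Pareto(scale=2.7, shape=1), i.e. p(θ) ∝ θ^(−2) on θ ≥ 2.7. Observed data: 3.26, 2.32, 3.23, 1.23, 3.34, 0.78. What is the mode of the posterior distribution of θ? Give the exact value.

θ̂_MAP = 3.34

The Uniform(0, θ) likelihood is θ^(−n) for θ ≥ max(xᵢ), zero otherwise. Here max(xᵢ) = 3.34.
Posterior ∝ θ^(−2) · θ^(−6) = θ^(−8) on θ ≥ max(2.7, 3.34) = 3.34.
This density is strictly decreasing in θ, so the posterior mode lies at the lower boundary of the support.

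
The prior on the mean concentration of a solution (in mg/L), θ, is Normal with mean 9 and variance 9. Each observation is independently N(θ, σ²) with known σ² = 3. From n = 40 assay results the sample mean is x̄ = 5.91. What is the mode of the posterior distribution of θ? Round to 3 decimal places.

θ̂_MAP = 5.936

n = 40, x̄ = 5.91.
For a Normal prior and Normal likelihood with known variance, the posterior is Normal; its mode equals its mean, the precision-weighted average.
Prior precision 1/σ₀² = 1/9; data precision n/σ² = 40/3.
θ̂ = ((1/9)·9 + (40/3)·5.91) / (1/9 + 40/3) = 79.8/(121/9) = 3591/605 ≈ 5.936.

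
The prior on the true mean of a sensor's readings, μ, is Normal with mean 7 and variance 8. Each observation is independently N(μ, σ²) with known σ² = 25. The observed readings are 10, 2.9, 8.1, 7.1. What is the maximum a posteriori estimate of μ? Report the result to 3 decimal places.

n = 4; x̄ = (10 + 2.9 + 8.1 + 7.1)/4 = 28.1/4 = 7.025.
For a Normal prior and Normal likelihood with known variance, the posterior is Normal; its mode equals its mean, the precision-weighted average.
Prior precision 1/σ₀² = 1/8 = 0.125; data precision n/σ² = 4/25 = 0.16.
μ̂ = (0.125·7 + 0.16·7.025) / (0.125 + 0.16) = 1.999/0.285 = 1999/285 ≈ 7.014.

μ̂_MAP = 7.014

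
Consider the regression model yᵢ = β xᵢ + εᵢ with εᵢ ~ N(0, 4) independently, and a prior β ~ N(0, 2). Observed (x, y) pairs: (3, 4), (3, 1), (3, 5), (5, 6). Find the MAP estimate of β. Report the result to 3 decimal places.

β̂_MAP = 1.111

log p(β | y) = −Σ(yᵢ − βxᵢ)²/(2·4) − β²/(2·2) + const.
Setting the derivative to zero: Σxᵢ(yᵢ − βxᵢ)/4 − β/2 = 0, so β = Σxᵢyᵢ / (Σxᵢ² + σ²/τ²).
Σxᵢyᵢ = 3·4 + 3·1 + 3·5 + 5·6 = 60; Σxᵢ² = 52; σ²/τ² = 2.
β̂_MAP = 60 / (52 + 2) = 60/54 ≈ 1.111.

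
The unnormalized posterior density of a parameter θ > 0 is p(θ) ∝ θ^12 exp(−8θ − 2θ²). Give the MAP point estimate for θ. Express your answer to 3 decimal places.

θ̂_MAP = 1.000

ℓ'(θ) = 12/θ − 8 − 4θ. Setting this to zero and multiplying by θ: 4θ² + 8θ − 12 = 0.
θ = (−8 + √(8² + 4·4·12)) / (2·4) = (−8 + √256) / 8 = (−8 + 16)/8 = 1.
ℓ''(θ) = −12/θ² − 4 < 0, confirming a maximum.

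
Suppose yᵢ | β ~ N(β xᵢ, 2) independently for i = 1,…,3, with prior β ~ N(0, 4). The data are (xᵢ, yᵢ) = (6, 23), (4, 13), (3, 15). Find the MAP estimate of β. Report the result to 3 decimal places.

log p(β | y) = −Σ(yᵢ − βxᵢ)²/(2·2) − β²/(2·4) + const.
Setting the derivative to zero: Σxᵢ(yᵢ − βxᵢ)/2 − β/4 = 0, so β = Σxᵢyᵢ / (Σxᵢ² + σ²/τ²).
Σxᵢyᵢ = 6·23 + 4·13 + 3·15 = 235; Σxᵢ² = 61; σ²/τ² = 0.5.
β̂_MAP = 235 / (61 + 0.5) = 235/61.5 ≈ 3.821.

β̂_MAP = 3.821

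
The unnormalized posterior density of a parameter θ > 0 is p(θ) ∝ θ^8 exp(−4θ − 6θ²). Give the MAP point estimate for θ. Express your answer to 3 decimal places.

θ̂_MAP = 0.667

ℓ'(θ) = 8/θ − 4 − 12θ. Setting this to zero and multiplying by θ: 12θ² + 4θ − 8 = 0.
θ = (−4 + √(4² + 4·12·8)) / (2·12) = (−4 + √400) / 24 = (−4 + 20)/24 = 2/3.
ℓ''(θ) = −8/θ² − 12 < 0, confirming a maximum.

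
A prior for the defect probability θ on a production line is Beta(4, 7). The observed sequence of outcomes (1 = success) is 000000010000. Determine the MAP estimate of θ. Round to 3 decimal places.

θ̂_MAP = 0.190

Prior: Beta(4, 7).
Data: 1 success in 12 trials (from the sequence). The binomial likelihood contributes θ(1−θ)^11, so the posterior is Beta(4+1, 7+11) = Beta(5, 18).
For Beta(a, b) with a, b > 1 the mode is (a−1)/(a+b−2) = 4/21 ≈ 0.190.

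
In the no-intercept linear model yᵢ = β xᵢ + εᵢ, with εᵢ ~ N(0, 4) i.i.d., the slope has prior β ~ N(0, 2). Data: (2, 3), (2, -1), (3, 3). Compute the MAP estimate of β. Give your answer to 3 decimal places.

β̂_MAP = 0.684

log p(β | y) = −Σ(yᵢ − βxᵢ)²/(2·4) − β²/(2·2) + const.
Setting the derivative to zero: Σxᵢ(yᵢ − βxᵢ)/4 − β/2 = 0, so β = Σxᵢyᵢ / (Σxᵢ² + σ²/τ²).
Σxᵢyᵢ = 2·3 + 2·(-1) + 3·3 = 13; Σxᵢ² = 17; σ²/τ² = 2.
β̂_MAP = 13 / (17 + 2) = 13/19 ≈ 0.684.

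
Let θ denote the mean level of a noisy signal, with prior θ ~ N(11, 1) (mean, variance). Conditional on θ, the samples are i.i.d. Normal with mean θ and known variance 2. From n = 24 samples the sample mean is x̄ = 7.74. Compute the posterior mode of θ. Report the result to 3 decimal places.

θ̂_MAP = 7.991

n = 24, x̄ = 7.74.
For a Normal prior and Normal likelihood with known variance, the posterior is Normal; its mode equals its mean, the precision-weighted average.
Prior precision 1/σ₀² = 1/1 = 1; data precision n/σ² = 24/2 = 12.
θ̂ = (1·11 + 12·7.74) / (1 + 12) = 103.88/13 = 2597/325 ≈ 7.991.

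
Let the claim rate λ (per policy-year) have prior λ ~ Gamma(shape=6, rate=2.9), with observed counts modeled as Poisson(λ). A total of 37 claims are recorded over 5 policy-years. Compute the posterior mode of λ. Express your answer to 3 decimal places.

Σxᵢ = 37, n = 5.
Posterior ∝ λ^5e^(−2.9λ) · λ^37e^(−5λ) = λ^42e^(−7.9λ), i.e. Gamma(shape=43, rate=7.9).
The mode of a Gamma(a, b) with a ≥ 1 (shape–rate) is (a−1)/b = 42/7.9 ≈ 5.316.

λ̂_MAP = 5.316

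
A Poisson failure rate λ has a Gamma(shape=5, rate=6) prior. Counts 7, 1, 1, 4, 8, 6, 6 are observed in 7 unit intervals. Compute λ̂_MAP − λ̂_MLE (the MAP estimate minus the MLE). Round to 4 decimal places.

Σxᵢ = 33. Posterior is Gamma(38, 13); MAP = (38−1)/13 = 37/13 ≈ 2.84615.
MLE = x̄ = 33/7 ≈ 4.71429.
Difference = 37/13 − 33/7 = -170/91 ≈ -1.8681.

MAP − MLE = -1.8681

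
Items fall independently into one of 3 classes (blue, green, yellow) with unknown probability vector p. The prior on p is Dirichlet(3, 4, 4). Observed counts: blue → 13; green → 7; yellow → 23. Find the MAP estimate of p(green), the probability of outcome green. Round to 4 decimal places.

MAP estimate of p(green) = 0.1961

The posterior is Dirichlet(αᵢ + nᵢ) = Dirichlet(16, 11, 27).
For a Dirichlet(a₁,…,a_K) with all aᵢ > 1, the mode has j-th component (aⱼ − 1)/(Σaᵢ − K).
Here Σaᵢ = 54 and K = 3, so p(green) = (11 − 1)/(54 − 3) = 10/51 ≈ 0.1961.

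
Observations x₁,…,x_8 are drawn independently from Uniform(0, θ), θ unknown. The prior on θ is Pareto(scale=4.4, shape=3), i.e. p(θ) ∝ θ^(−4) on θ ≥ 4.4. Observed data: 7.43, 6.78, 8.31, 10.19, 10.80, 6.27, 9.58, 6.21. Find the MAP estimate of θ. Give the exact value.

The Uniform(0, θ) likelihood is θ^(−n) for θ ≥ max(xᵢ), zero otherwise. Here max(xᵢ) = 10.80.
Posterior ∝ θ^(−4) · θ^(−8) = θ^(−12) on θ ≥ max(4.4, 10.80) = 10.80.
This density is strictly decreasing in θ, so the posterior mode lies at the lower boundary of the support.

θ̂_MAP = 10.80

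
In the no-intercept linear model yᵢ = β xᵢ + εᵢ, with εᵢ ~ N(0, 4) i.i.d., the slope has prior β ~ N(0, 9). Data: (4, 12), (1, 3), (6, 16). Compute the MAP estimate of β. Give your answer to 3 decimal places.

β̂_MAP = 2.751

log p(β | y) = −Σ(yᵢ − βxᵢ)²/(2·4) − β²/(2·9) + const.
Setting the derivative to zero: Σxᵢ(yᵢ − βxᵢ)/4 − β/9 = 0, so β = Σxᵢyᵢ / (Σxᵢ² + σ²/τ²).
Σxᵢyᵢ = 4·12 + 1·3 + 6·16 = 147; Σxᵢ² = 53; σ²/τ² = 4/9.
β̂_MAP = 147 / (53 + 4/9) = 147/(481/9) = 1323/481 ≈ 2.751.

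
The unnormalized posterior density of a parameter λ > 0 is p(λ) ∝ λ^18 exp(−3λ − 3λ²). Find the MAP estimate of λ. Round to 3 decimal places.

λ̂_MAP = 1.500

ℓ'(λ) = 18/λ − 3 − 6λ. Setting this to zero and multiplying by λ: 6λ² + 3λ − 18 = 0.
λ = (−3 + √(3² + 4·6·18)) / (2·6) = (−3 + √441) / 12 = (−3 + 21)/12 = 3/2.
ℓ''(λ) = −18/λ² − 6 < 0, confirming a maximum.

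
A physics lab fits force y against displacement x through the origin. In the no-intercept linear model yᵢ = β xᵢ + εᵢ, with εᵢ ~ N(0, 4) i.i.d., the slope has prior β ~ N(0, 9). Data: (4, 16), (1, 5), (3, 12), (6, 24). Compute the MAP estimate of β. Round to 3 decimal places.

β̂_MAP = 3.988

log p(β | y) = −Σ(yᵢ − βxᵢ)²/(2·4) − β²/(2·9) + const.
Setting the derivative to zero: Σxᵢ(yᵢ − βxᵢ)/4 − β/9 = 0, so β = Σxᵢyᵢ / (Σxᵢ² + σ²/τ²).
Σxᵢyᵢ = 4·16 + 1·5 + 3·12 + 6·24 = 249; Σxᵢ² = 62; σ²/τ² = 4/9.
β̂_MAP = 249 / (62 + 4/9) = 249/(562/9) = 2241/562 ≈ 3.988.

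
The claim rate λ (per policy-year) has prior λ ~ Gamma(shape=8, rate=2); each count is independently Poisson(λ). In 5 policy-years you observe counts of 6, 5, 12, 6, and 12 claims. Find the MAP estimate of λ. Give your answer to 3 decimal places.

Σxᵢ = 6+5+12+6+12 = 41, with n = 5.
Posterior ∝ λ^7e^(−2λ) · λ^41e^(−5λ) = λ^48e^(−7λ), i.e. Gamma(shape=49, rate=7).
The mode of a Gamma(a, b) with a ≥ 1 (shape–rate) is (a−1)/b = 48/7 ≈ 6.857.

λ̂_MAP = 6.857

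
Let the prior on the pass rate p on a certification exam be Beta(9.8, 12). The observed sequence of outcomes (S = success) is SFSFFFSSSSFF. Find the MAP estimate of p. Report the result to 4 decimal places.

Prior: Beta(9.8, 12).
Data: 6 successes in 12 trials (from the sequence). The binomial likelihood contributes p^6(1−p)^6, so the posterior is Beta(9.8+6, 12+6) = Beta(15.8, 18).
For Beta(a, b) with a, b > 1 the mode is (a−1)/(a+b−2) = 14.8/31.8 ≈ 0.4654.

p̂_MAP = 0.4654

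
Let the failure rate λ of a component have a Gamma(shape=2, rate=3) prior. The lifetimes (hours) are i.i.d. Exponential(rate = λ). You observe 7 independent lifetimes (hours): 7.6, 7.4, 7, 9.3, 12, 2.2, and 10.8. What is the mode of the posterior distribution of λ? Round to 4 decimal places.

The Exponential(rate=λ) likelihood is ∝ λ^n e^(−λΣtᵢ). Here n = 7 and Σtᵢ = 7.6 + 7.4 + 7 + 9.3 + 12 + 2.2 + 10.8 = 56.3.
Posterior ∝ λe^(−3λ) · λ^7e^(−56.3λ) = λ^8e^(−59.3λ), i.e. Gamma(9, 59.3).
Mode = (a−1)/b = 8/59.3 ≈ 0.1349.

λ̂_MAP = 0.1349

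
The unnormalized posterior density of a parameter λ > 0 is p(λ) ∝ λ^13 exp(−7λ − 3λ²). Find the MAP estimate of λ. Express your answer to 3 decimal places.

ℓ'(λ) = 13/λ − 7 − 6λ. Setting this to zero and multiplying by λ: 6λ² + 7λ − 13 = 0.
λ = (−7 + √(7² + 4·6·13)) / (2·6) = (−7 + √361) / 12 = (−7 + 19)/12 = 1.
ℓ''(λ) = −13/λ² − 6 < 0, confirming a maximum.

λ̂_MAP = 1.000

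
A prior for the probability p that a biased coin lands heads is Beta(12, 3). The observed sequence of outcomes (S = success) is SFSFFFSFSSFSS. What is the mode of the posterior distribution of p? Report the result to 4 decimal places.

p̂_MAP = 0.6923

Prior: Beta(12, 3).
Data: 7 successes in 13 trials (from the sequence). The binomial likelihood contributes p^7(1−p)^6, so the posterior is Beta(12+7, 3+6) = Beta(19, 9).
For Beta(a, b) with a, b > 1 the mode is (a−1)/(a+b−2) = 18/26 ≈ 0.6923.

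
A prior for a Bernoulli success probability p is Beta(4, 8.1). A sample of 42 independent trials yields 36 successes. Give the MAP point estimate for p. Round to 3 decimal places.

p̂_MAP = 0.749

Prior: Beta(4, 8.1).
Data: 36 successes in 42 trials. The binomial likelihood contributes p^36(1−p)^6, so the posterior is Beta(4+36, 8.1+6) = Beta(40, 14.1).
For Beta(a, b) with a, b > 1 the mode is (a−1)/(a+b−2) = 39/52.1 ≈ 0.749.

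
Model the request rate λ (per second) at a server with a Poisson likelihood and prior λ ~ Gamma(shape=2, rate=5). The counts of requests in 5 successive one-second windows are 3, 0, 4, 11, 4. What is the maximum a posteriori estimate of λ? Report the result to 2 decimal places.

λ̂_MAP = 2.30

Σxᵢ = 3+0+4+11+4 = 22, with n = 5.
Posterior ∝ λe^(−5λ) · λ^22e^(−5λ) = λ^23e^(−10λ), i.e. Gamma(shape=24, rate=10).
The mode of a Gamma(a, b) with a ≥ 1 (shape–rate) is (a−1)/b = 23/10 ≈ 2.30.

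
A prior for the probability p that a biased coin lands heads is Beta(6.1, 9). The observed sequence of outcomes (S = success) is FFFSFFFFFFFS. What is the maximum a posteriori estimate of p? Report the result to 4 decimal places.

p̂_MAP = 0.2829

Prior: Beta(6.1, 9).
Data: 2 successes in 12 trials (from the sequence). The binomial likelihood contributes p^2(1−p)^10, so the posterior is Beta(6.1+2, 9+10) = Beta(8.1, 19).
For Beta(a, b) with a, b > 1 the mode is (a−1)/(a+b−2) = 7.1/25.1 ≈ 0.2829.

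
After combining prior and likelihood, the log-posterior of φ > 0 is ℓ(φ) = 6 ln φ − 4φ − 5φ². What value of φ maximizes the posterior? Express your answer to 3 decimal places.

φ̂_MAP = 0.600

ℓ'(φ) = 6/φ − 4 − 10φ. Setting this to zero and multiplying by φ: 10φ² + 4φ − 6 = 0.
φ = (−4 + √(4² + 4·10·6)) / (2·10) = (−4 + √256) / 20 = (−4 + 16)/20 = 3/5.
ℓ''(φ) = −6/φ² − 10 < 0, confirming a maximum.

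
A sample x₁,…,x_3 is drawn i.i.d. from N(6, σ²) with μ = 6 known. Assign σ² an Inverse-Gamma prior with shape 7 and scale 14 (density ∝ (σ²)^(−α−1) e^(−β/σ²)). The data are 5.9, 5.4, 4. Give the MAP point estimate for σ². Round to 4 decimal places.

σ̂²_MAP = 1.7037

Sum of squared deviations about the known mean: SS = (5.9−6)² + (5.4−6)² + (4−6)² = 4.37.
The Normal likelihood contributes (σ²)^(−n/2) exp(−SS/(2σ²)), so the posterior is Inverse-Gamma(α + n/2, β + SS/2) = Inverse-Gamma(8.5, 16.185).
The mode of Inverse-Gamma(a, b) is b/(a+1) = 16.185/9.5 ≈ 1.7037.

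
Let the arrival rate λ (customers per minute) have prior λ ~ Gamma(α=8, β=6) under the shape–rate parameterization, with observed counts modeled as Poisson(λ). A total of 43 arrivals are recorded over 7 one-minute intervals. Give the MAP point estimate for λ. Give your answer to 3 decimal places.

Σxᵢ = 43, n = 7.
Posterior ∝ λ^7e^(−6λ) · λ^43e^(−7λ) = λ^50e^(−13λ), i.e. Gamma(shape=51, rate=13).
The mode of a Gamma(a, b) with a ≥ 1 (shape–rate) is (a−1)/b = 50/13 ≈ 3.846.

λ̂_MAP = 3.846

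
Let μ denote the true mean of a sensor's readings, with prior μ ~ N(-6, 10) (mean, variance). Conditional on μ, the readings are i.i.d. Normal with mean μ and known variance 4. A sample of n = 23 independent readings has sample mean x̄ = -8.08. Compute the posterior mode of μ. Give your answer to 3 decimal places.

μ̂_MAP = -8.044

n = 23, x̄ = -8.08.
For a Normal prior and Normal likelihood with known variance, the posterior is Normal; its mode equals its mean, the precision-weighted average.
Prior precision 1/σ₀² = 1/10 = 0.1; data precision n/σ² = 23/4 = 5.75.
μ̂ = (0.1·(-6) + 5.75·(-8.08)) / (0.1 + 5.75) = (-47.06)/5.85 = -362/45 ≈ -8.044.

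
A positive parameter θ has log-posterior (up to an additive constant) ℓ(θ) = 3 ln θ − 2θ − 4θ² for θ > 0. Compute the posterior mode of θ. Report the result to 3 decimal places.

ℓ'(θ) = 3/θ − 2 − 8θ. Setting this to zero and multiplying by θ: 8θ² + 2θ − 3 = 0.
θ = (−2 + √(2² + 4·8·3)) / (2·8) = (−2 + √100) / 16 = (−2 + 10)/16 = 1/2.
ℓ''(θ) = −3/θ² − 8 < 0, confirming a maximum.

θ̂_MAP = 0.500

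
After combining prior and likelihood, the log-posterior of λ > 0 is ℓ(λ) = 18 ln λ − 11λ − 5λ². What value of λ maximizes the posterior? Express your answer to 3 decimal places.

λ̂_MAP = 0.900

ℓ'(λ) = 18/λ − 11 − 10λ. Setting this to zero and multiplying by λ: 10λ² + 11λ − 18 = 0.
λ = (−11 + √(11² + 4·10·18)) / (2·10) = (−11 + √841) / 20 = (−11 + 29)/20 = 9/10.
ℓ''(λ) = −18/λ² − 10 < 0, confirming a maximum.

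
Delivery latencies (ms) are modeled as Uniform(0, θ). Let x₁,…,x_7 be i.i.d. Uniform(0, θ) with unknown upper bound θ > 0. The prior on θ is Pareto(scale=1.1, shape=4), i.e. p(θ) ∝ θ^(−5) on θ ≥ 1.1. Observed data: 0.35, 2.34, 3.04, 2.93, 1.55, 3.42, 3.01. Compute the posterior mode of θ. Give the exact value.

The Uniform(0, θ) likelihood is θ^(−n) for θ ≥ max(xᵢ), zero otherwise. Here max(xᵢ) = 3.42.
Posterior ∝ θ^(−5) · θ^(−7) = θ^(−12) on θ ≥ max(1.1, 3.42) = 3.42.
This density is strictly decreasing in θ, so the posterior mode lies at the lower boundary of the support.

θ̂_MAP = 3.42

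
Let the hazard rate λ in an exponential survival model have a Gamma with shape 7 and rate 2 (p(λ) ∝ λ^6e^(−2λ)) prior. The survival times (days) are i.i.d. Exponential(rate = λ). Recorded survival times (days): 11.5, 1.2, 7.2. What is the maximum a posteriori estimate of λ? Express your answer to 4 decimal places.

λ̂_MAP = 0.4110

The Exponential(rate=λ) likelihood is ∝ λ^n e^(−λΣtᵢ). Here n = 3 and Σtᵢ = 11.5 + 1.2 + 7.2 = 19.9.
Posterior ∝ λ^6e^(−2λ) · λ^3e^(−19.9λ) = λ^9e^(−21.9λ), i.e. Gamma(10, 21.9).
Mode = (a−1)/b = 9/21.9 ≈ 0.4110.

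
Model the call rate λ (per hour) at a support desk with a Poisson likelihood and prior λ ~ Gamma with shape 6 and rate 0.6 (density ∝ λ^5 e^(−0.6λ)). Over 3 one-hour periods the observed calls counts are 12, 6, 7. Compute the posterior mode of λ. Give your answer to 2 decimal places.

Σxᵢ = 12+6+7 = 25, with n = 3.
Posterior ∝ λ^5e^(−0.6λ) · λ^25e^(−3λ) = λ^30e^(−3.6λ), i.e. Gamma(shape=31, rate=3.6).
The mode of a Gamma(a, b) with a ≥ 1 (shape–rate) is (a−1)/b = 30/3.6 ≈ 8.33.

λ̂_MAP = 8.33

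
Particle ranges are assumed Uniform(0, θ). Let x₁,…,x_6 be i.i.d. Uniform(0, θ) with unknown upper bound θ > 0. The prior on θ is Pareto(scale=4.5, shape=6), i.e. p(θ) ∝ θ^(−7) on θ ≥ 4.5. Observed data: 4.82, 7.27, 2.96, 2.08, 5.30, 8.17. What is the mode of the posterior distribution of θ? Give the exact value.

The Uniform(0, θ) likelihood is θ^(−n) for θ ≥ max(xᵢ), zero otherwise. Here max(xᵢ) = 8.17.
Posterior ∝ θ^(−7) · θ^(−6) = θ^(−13) on θ ≥ max(4.5, 8.17) = 8.17.
This density is strictly decreasing in θ, so the posterior mode lies at the lower boundary of the support.

θ̂_MAP = 8.17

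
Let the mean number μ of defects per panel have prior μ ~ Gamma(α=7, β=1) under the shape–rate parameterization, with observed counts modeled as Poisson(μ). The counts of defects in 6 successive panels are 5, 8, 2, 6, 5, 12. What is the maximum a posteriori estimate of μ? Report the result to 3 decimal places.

Σxᵢ = 5+8+2+6+5+12 = 38, with n = 6.
Posterior ∝ μ^6e^(−1μ) · μ^38e^(−6μ) = μ^44e^(−7μ), i.e. Gamma(shape=45, rate=7).
The mode of a Gamma(a, b) with a ≥ 1 (shape–rate) is (a−1)/b = 44/7 ≈ 6.286.

μ̂_MAP = 6.286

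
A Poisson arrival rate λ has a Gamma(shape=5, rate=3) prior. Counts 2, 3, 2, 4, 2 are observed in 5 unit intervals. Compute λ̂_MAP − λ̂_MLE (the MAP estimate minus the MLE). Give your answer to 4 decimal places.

Σxᵢ = 13. Posterior is Gamma(18, 8); MAP = (18−1)/8 = 17/8 ≈ 2.12500.
MLE = x̄ = 13/5 ≈ 2.60000.
Difference = 17/8 − 13/5 = -19/40 ≈ -0.4750.

MAP − MLE = -0.4750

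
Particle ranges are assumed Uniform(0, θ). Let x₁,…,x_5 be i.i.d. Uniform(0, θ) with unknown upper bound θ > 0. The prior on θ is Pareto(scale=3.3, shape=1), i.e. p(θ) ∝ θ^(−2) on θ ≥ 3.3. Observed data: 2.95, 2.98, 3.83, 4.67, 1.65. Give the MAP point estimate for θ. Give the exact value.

θ̂_MAP = 4.67

The Uniform(0, θ) likelihood is θ^(−n) for θ ≥ max(xᵢ), zero otherwise. Here max(xᵢ) = 4.67.
Posterior ∝ θ^(−2) · θ^(−5) = θ^(−7) on θ ≥ max(3.3, 4.67) = 4.67.
This density is strictly decreasing in θ, so the posterior mode lies at the lower boundary of the support.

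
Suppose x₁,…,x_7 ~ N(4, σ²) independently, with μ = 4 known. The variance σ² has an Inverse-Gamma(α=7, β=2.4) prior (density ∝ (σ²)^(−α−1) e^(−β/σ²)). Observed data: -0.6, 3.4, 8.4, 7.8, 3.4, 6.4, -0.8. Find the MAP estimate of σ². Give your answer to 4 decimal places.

σ̂²_MAP = 3.8817

Sum of squared deviations about the known mean: SS = (-0.6−4)² + (3.4−4)² + (8.4−4)² + (7.8−4)² + (3.4−4)² + (6.4−4)² + (-0.8−4)² = 84.48.
The Normal likelihood contributes (σ²)^(−n/2) exp(−SS/(2σ²)), so the posterior is Inverse-Gamma(α + n/2, β + SS/2) = Inverse-Gamma(10.5, 44.64).
The mode of Inverse-Gamma(a, b) is b/(a+1) = 44.64/11.5 ≈ 3.8817.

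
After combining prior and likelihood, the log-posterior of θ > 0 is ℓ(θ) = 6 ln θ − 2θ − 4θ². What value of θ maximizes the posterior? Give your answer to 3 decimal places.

θ̂_MAP = 0.750

ℓ'(θ) = 6/θ − 2 − 8θ. Setting this to zero and multiplying by θ: 8θ² + 2θ − 6 = 0.
θ = (−2 + √(2² + 4·8·6)) / (2·8) = (−2 + √196) / 16 = (−2 + 14)/16 = 3/4.
ℓ''(θ) = −6/θ² − 8 < 0, confirming a maximum.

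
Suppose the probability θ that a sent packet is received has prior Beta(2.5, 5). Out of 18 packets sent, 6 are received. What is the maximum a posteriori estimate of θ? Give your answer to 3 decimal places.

θ̂_MAP = 0.319

Prior: Beta(2.5, 5).
Data: 6 successes in 18 trials. The binomial likelihood contributes θ^6(1−θ)^12, so the posterior is Beta(2.5+6, 5+12) = Beta(8.5, 17).
For Beta(a, b) with a, b > 1 the mode is (a−1)/(a+b−2) = 7.5/23.5 ≈ 0.319.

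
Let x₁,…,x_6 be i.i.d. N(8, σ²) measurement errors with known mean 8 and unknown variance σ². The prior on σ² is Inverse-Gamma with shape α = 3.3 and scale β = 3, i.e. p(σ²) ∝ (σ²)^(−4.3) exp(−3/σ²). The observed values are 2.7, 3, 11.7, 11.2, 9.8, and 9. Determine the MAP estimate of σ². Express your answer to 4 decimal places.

σ̂²_MAP = 5.9767

Sum of squared deviations about the known mean: SS = (2.7−8)² + (3−8)² + (11.7−8)² + (11.2−8)² + (9.8−8)² + (9−8)² = 81.26.
The Normal likelihood contributes (σ²)^(−n/2) exp(−SS/(2σ²)), so the posterior is Inverse-Gamma(α + n/2, β + SS/2) = Inverse-Gamma(6.3, 43.63).
The mode of Inverse-Gamma(a, b) is b/(a+1) = 43.63/7.3 ≈ 5.9767.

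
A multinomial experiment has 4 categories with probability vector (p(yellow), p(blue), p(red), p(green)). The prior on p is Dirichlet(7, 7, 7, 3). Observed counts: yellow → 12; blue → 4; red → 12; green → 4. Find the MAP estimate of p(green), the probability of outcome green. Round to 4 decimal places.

The posterior is Dirichlet(αᵢ + nᵢ) = Dirichlet(19, 11, 19, 7).
For a Dirichlet(a₁,…,a_K) with all aᵢ > 1, the mode has j-th component (aⱼ − 1)/(Σaᵢ − K).
Here Σaᵢ = 56 and K = 4, so p(green) = (7 − 1)/(56 − 4) = 6/52 ≈ 0.1154.

MAP estimate of p(green) = 0.1154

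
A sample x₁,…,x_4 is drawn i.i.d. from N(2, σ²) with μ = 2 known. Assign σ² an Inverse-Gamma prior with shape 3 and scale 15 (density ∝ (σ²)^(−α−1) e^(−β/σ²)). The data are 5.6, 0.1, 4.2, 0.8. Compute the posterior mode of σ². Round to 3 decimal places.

Sum of squared deviations about the known mean: SS = (5.6−2)² + (0.1−2)² + (4.2−2)² + (0.8−2)² = 22.85.
The Normal likelihood contributes (σ²)^(−n/2) exp(−SS/(2σ²)), so the posterior is Inverse-Gamma(α + n/2, β + SS/2) = Inverse-Gamma(5, 26.425).
The mode of Inverse-Gamma(a, b) is b/(a+1) = 26.425/6 ≈ 4.404.

σ̂²_MAP = 4.404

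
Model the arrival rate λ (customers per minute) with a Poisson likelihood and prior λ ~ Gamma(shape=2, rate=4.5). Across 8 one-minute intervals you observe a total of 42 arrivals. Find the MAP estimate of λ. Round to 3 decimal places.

Σxᵢ = 42, n = 8.
Posterior ∝ λe^(−4.5λ) · λ^42e^(−8λ) = λ^43e^(−12.5λ), i.e. Gamma(shape=44, rate=12.5).
The mode of a Gamma(a, b) with a ≥ 1 (shape–rate) is (a−1)/b = 43/12.5 ≈ 3.440.

λ̂_MAP = 3.440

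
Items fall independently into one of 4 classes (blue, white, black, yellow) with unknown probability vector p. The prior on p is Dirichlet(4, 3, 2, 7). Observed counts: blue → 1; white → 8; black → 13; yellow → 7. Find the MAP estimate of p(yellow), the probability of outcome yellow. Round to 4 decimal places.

The posterior is Dirichlet(αᵢ + nᵢ) = Dirichlet(5, 11, 15, 14).
For a Dirichlet(a₁,…,a_K) with all aᵢ > 1, the mode has j-th component (aⱼ − 1)/(Σaᵢ − K).
Here Σaᵢ = 45 and K = 4, so p(yellow) = (14 − 1)/(45 − 4) = 13/41 ≈ 0.3171.

MAP estimate of p(yellow) = 0.3171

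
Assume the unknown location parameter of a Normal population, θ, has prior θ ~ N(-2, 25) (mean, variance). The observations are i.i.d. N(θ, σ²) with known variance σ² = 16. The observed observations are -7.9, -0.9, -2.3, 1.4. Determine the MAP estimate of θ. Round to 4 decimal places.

θ̂_MAP = -2.3664

n = 4; x̄ = ((-7.9) + (-0.9) + (-2.3) + 1.4)/4 = -9.7/4 = -2.425.
For a Normal prior and Normal likelihood with known variance, the posterior is Normal; its mode equals its mean, the precision-weighted average.
Prior precision 1/σ₀² = 1/25 = 0.04; data precision n/σ² = 4/16 = 0.25.
θ̂ = (0.04·(-2) + 0.25·(-2.425)) / (0.04 + 0.25) = (-0.68625)/0.29 = -549/232 ≈ -2.3664.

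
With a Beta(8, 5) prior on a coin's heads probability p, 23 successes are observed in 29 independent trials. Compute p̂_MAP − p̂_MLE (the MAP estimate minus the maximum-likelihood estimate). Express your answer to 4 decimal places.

MAP − MLE = -0.0431

Posterior is Beta(31, 11); MAP = (31−1)/(42−2) = 30/40 ≈ 0.75000.
MLE ignores the prior: p̂_MLE = k/n = 23/29 ≈ 0.79310.
Difference = 30/40 − 23/29 = -5/116 ≈ -0.0431.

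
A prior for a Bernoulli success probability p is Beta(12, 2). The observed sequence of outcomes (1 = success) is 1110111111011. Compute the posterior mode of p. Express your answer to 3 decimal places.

p̂_MAP = 0.880

Prior: Beta(12, 2).
Data: 11 successes in 13 trials (from the sequence). The binomial likelihood contributes p^11(1−p)^2, so the posterior is Beta(12+11, 2+2) = Beta(23, 4).
For Beta(a, b) with a, b > 1 the mode is (a−1)/(a+b−2) = 22/25 ≈ 0.880.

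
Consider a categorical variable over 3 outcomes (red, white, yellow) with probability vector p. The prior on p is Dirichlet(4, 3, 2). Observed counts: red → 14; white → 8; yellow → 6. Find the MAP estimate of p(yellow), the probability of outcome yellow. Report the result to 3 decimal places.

MAP estimate of p(yellow) = 0.206

The posterior is Dirichlet(αᵢ + nᵢ) = Dirichlet(18, 11, 8).
For a Dirichlet(a₁,…,a_K) with all aᵢ > 1, the mode has j-th component (aⱼ − 1)/(Σaᵢ − K).
Here Σaᵢ = 37 and K = 3, so p(yellow) = (8 − 1)/(37 − 3) = 7/34 ≈ 0.206.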